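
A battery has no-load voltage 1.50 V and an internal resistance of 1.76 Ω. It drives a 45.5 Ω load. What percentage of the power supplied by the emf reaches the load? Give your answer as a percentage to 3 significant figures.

The source delivers εI, of which I²R reaches the load and I²r is lost; since I is common, η = R/(R+r).
η = R / (R + r) = 45.5 / (45.5 + 1.76) = 0.9628

96.3 %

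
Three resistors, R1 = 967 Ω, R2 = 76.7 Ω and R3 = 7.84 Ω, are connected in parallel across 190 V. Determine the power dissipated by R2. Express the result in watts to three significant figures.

471 W

Each parallel branch sees the full supply voltage, so P = V²/R applies directly to the target branch.
P_R2 = V² / R2 = (190)² / 76.7 Ω = 470.7 W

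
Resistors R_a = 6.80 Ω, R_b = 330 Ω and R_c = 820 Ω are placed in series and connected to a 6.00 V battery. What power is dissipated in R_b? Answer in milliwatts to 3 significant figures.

The current is common to all series resistors; compute it, then apply P = I²R for the target.
R_total = 6.80 + 330 + 820 = 1157 Ω
I = V / R_total = 6.00 / 1157 = 0.005187 A
P_R_b = I² × R_b = (0.005187)² × 330 = 0.008878 W

8.88 mW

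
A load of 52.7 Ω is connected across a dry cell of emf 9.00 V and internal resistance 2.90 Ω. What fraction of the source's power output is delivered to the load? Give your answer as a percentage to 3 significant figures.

Both r and R carry the same current, so the power split is just the resistance split: η = R/(R+r).
η = R / (R + r) = 52.7 / (52.7 + 2.90) = 0.9478

94.8 %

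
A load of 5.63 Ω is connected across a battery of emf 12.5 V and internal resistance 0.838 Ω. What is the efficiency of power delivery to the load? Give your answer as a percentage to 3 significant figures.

87.0 %

η = P_load/(P_load+P_int) = I²R/(I²R+I²r) = R/(R+r) — the I² cancels for series elements.
η = R / (R + r) = 5.63 / (5.63 + 0.838) = 0.8704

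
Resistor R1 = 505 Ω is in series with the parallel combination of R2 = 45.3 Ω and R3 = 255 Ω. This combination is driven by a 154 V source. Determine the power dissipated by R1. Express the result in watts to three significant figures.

Reduce the parallel pair to R_p first; the network is then a simple series string.
R_p = (45.3×255)/(45.3+255) = 38.47 Ω
R_total = 505 + 38.47 = 543.5 Ω
I = V / R_total = 154 / 543.5 = 0.2834 A
R1 is in the main series path, so its power is I²R1.
P_R1 = (0.2834)² × 505 = 40.55 W

40.5 W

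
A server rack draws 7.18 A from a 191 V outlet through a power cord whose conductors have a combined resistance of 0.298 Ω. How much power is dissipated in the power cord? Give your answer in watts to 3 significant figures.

15.4 W

The power cord and load are in series, so the same current flows in both; the loss is I²R_line.
The power cord carries the full 7.18 A.
P_line = I² R_line = (7.180)² × 0.298 = 15.36 W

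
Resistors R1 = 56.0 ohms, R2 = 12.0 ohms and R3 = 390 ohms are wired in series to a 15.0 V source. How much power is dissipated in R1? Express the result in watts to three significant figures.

0.0601 W

In a series string the same current flows through every resistor — find that current, then P = I²R for the one we want.
R_total = 56.0 + 12.0 + 390 = 458.0 Ω
I = V / R_total = 15.0 / 458.0 = 0.03275 A
P_R1 = I² × R1 = (0.03275)² × 56.0 = 0.06007 W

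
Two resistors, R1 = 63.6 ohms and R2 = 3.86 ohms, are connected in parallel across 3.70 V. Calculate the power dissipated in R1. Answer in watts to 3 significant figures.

0.215 W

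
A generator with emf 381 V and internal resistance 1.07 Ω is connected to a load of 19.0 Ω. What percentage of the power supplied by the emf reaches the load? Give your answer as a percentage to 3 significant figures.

94.7 %

Both r and R carry the same current, so the power split is just the resistance split: η = R/(R+r).
η = R / (R + r) = 19.0 / (19.0 + 1.07) = 0.9467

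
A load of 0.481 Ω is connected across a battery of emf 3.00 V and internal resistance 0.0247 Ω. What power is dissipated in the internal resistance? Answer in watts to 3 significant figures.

0.869 W

The source's internal resistance is just another series element carrying I; its dissipation is I²r.
I = ε / (r + R) = 3.00 / (0.0247 + 0.481) = 5.932 A
P_int = I² r = (5.932)² × 0.0247 = 0.8693 W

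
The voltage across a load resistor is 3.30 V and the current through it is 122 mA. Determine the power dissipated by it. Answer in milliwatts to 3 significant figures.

With V and I both given, power follows immediately from P = V I.
P = 3.30 V × 0.1220 A = 0.4026 W

403 mW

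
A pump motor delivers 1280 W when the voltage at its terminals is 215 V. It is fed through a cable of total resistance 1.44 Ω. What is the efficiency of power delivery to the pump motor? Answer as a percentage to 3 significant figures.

I = P / V = 1280 / 215 = 5.953 A through the cable.
P_line = I² R_line = (5.953)² × 1.44 = 51.04 W
P_source = P_load + P_line = 1280 + 51.04 = 1331 W
η = P_load / P_source = 1280 / 1331 = 0.9617

96.2 %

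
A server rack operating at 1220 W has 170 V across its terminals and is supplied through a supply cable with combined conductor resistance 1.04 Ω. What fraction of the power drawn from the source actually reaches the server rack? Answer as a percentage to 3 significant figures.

95.8 %

I = P / V = 1220 / 170 = 7.176 A through the supply cable.
P_line = I² R_line = (7.176)² × 1.04 = 53.56 W
P_source = P_load + P_line = 1220 + 53.56 = 1274 W
η = P_load / P_source = 1220 / 1274 = 0.9579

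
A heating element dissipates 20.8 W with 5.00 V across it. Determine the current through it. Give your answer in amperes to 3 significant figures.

Rearranging the power relation for the two known quantities gives I = P / V.
I = 20.8 / 5.00 = 4.160 A

4.16 A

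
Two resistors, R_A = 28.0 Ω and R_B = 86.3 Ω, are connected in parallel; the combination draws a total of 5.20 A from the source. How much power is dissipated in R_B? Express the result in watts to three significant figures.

140 W

Only the total current is stated, so first find the parallel equivalent to get the voltage across the combination.
1/R_eq = 1/28.0 + 1/86.3 ⇒ R_eq = 21.14 Ω
V = I_total × R_eq = 5.200 × 21.14 = 109.9 V
P_R_B = V² / R_B = (109.9)² / 86.3 = 140.0 W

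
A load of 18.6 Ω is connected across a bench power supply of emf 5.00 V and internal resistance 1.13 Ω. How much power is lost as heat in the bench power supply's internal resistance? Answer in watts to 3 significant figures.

0.0726 W

r is in series with the load, so it carries the full circuit current — the loss in it is I²r.
I = ε / (r + R) = 5.00 / (1.13 + 18.6) = 0.2534 A
P_int = I² r = (0.2534)² × 1.13 = 0.07257 W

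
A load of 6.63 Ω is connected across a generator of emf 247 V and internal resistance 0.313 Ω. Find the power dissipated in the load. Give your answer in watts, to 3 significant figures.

Load and internal resistance form a series loop — compute the loop current, then the load power via I²R.
I = ε / (r + R) = 247 / (0.313 + 6.63) = 35.58 A
P_load = I² R = (35.58)² × 6.63 = 8391 W

8390 W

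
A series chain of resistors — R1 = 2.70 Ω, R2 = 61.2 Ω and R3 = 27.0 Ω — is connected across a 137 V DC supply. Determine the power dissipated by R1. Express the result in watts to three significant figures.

In a series string the same current flows through every resistor — find that current, then P = I²R for the one we want.
R_total = 2.70 + 61.2 + 27.0 = 90.90 Ω
I = V / R_total = 137 / 90.90 = 1.507 A
P_R1 = I² × R1 = (1.507)² × 2.70 = 6.133 W

6.13 W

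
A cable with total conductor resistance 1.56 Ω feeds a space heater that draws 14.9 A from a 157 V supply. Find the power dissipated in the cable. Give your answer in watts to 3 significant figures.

Line loss is just I²R for the cable — we know both I and R_line directly.
The cable carries the full 14.9 A.
P_line = I² R_line = (14.90)² × 1.56 = 346.3 W

346 W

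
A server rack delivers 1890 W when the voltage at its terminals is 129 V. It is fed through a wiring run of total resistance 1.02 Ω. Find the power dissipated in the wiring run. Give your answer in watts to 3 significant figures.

219 W

Only the current and the line resistance are needed for the I²R loss.
I = P / V = 1890 / 129 = 14.65 A through the wiring run.
P_line = I² R_line = (14.65)² × 1.02 = 218.9 W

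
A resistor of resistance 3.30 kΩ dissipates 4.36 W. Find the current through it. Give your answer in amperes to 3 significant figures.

0.0363 A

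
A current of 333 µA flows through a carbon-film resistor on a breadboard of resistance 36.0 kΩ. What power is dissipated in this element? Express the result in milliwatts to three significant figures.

Knowing I and R, the power is just I²R — no need to find V first.
P = (0.0003330 A)² × 36000 Ω = 0.003992 W

3.99 mW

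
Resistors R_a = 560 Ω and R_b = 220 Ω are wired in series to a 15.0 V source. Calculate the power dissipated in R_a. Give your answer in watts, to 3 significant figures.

0.207 W

Every series element carries the same I. Get I from the total resistance, then P = I² × R_a.
R_total = 560 + 220 = 780.0 Ω
I = V / R_total = 15.0 / 780.0 = 0.01923 A
P_R_a = I² × R_a = (0.01923)² × 560 = 0.2071 W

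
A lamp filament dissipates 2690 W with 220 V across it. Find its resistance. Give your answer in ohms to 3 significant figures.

18.0 Ω

The two known quantities fix the third via R = V² / P.
R = (220)² / 2690 = 17.99 Ω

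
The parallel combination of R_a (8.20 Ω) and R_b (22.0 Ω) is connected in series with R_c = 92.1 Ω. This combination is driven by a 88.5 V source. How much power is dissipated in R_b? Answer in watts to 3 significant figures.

Reduce the parallel combination to a single R_p; the circuit then becomes R_p in series with the remaining resistor.
R_p = (8.20×22.0)/(8.20+22.0) = 5.974 Ω
R_total = R_p + 92.1 = 5.974 + 92.1 = 98.07 Ω
I = V / R_total = 88.5 / 98.07 = 0.9024 A
Voltage across the parallel pair: V_p = I × R_p = 0.9024 × 5.974 = 5.390 V
R_b sits across V_p; its power is V_p²/R.
P_R_b = (5.390)² / 22.0 = 1.321 W

1.32 W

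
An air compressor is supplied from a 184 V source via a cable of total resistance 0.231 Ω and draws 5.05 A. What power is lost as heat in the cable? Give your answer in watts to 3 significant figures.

5.89 W

The cable is a series resistance carrying the load current; its dissipation is I²R_line.
The cable carries the full 5.05 A.
P_line = I² R_line = (5.050)² × 0.231 = 5.891 W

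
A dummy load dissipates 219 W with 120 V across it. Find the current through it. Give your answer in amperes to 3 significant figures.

1.82 A

From P = V I = I²R = V²/R, with the two given quantities we get I = P / V.
I = 219 / 120 = 1.825 A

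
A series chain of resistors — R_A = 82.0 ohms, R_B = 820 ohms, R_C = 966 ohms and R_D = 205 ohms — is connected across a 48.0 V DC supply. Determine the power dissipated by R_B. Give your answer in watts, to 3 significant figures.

0.440 W

Series elements share the same current, so find I first, then use P = I²R.
R_total = 82.0 + 820 + 966 + 205 = 2073 Ω
I = V / R_total = 48.0 / 2073 = 0.02315 A
P_R_B = I² × R_B = (0.02315)² × 820 = 0.4396 W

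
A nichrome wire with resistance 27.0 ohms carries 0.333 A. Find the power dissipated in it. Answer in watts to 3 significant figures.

Current and resistance are given, so P = I²R is the direct form.
P = (0.3330 A)² × 27.0 Ω = 2.994 W

2.99 W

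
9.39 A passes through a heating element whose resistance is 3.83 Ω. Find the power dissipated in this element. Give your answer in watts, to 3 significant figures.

338 W

Knowing I and R, the power is just I²R — no need to find V first.
P = (9.390 A)² × 3.83 Ω = 337.7 W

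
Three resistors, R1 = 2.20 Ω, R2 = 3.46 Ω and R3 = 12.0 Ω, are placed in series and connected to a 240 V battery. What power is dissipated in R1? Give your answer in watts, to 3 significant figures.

406 W

Since the resistors are in series they all carry the loop current I = V/R_total; the power in any one is I²R.
R_total = 2.20 + 3.46 + 12.0 = 17.66 Ω
I = V / R_total = 240 / 17.66 = 13.59 A
P_R1 = I² × R1 = (13.59)² × 2.20 = 406.3 W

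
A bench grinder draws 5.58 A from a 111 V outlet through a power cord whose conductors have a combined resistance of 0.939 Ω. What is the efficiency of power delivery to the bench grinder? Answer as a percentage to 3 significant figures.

95.3 %

The power cord carries the full 5.58 A.
P_line = I² R_line = (5.580)² × 0.939 = 29.24 W
P_source = V I = 111 × 5.580 = 619.4 W; P_load = 590.1 W
η = P_load / P_source = 590.1 / 619.4 = 0.9528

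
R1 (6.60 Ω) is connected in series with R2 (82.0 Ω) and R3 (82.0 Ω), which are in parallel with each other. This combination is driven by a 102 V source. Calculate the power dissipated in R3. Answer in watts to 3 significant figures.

94.1 W

First combine the parallel branches into one equivalent R_p, then R1 + R_p is a series pair.
R_p = (82.0×82.0)/(82.0+82.0) = 41.00 Ω
R_total = 6.60 + 41.00 = 47.60 Ω
I = V / R_total = 102 / 47.60 = 2.143 A
Voltage across the parallel pair: V_p = I × R_p = 2.143 × 41.00 = 87.86 V
With V_p across R3, its power is V_p²/R3.
P_R3 = (87.86)² / 82.0 = 94.13 W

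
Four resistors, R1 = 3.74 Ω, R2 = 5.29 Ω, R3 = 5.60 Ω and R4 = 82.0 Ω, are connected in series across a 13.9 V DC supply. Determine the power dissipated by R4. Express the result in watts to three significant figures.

Since the resistors are in series they all carry the loop current I = V/R_total; the power in any one is I²R.
R_total = 3.74 + 5.29 + 5.60 + 82.0 = 96.63 Ω
I = V / R_total = 13.9 / 96.63 = 0.1438 A
P_R4 = I² × R4 = (0.1438)² × 82.0 = 1.697 W

1.70 W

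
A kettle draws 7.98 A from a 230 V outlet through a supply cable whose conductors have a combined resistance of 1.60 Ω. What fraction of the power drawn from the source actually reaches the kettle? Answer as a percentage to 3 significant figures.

94.4 %

The supply cable carries the full 7.98 A.
P_line = I² R_line = (7.980)² × 1.60 = 101.9 W
P_source = V I = 230 × 7.980 = 1835 W; P_load = 1734 W
η = P_load / P_source = 1734 / 1835 = 0.9445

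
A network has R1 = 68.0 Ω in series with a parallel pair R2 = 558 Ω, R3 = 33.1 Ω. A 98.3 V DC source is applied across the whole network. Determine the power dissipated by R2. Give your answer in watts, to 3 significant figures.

Reduce the parallel pair to R_p first; the network is then a simple series string.
R_p = (558×33.1)/(558+33.1) = 31.25 Ω
R_total = 68.0 + 31.25 = 99.25 Ω
I = V / R_total = 98.3 / 99.25 = 0.9905 A
Voltage across the parallel pair: V_p = I × R_p = 0.9905 × 31.25 = 30.95 V
With V_p across R2, its power is V_p²/R2.
P_R2 = (30.95)² / 558 = 1.717 W

1.72 W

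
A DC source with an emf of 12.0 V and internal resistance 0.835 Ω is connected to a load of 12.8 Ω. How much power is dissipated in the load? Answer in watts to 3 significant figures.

The internal resistance and the load are in series, so the same I flows through both; get I from ε/(r+R), then I²R for the load.
I = ε / (r + R) = 12.0 / (0.835 + 12.8) = 0.8801 A
P_load = I² R = (0.8801)² × 12.8 = 9.914 W

9.91 W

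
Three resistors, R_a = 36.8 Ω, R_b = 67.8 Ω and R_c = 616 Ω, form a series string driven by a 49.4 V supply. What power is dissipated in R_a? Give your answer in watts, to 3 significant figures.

Since the resistors are in series they all carry the loop current I = V/R_total; the power in any one is I²R.
R_total = 36.8 + 67.8 + 616 = 720.6 Ω
I = V / R_total = 49.4 / 720.6 = 0.06855 A
P_R_a = I² × R_a = (0.06855)² × 36.8 = 0.1729 W

0.173 W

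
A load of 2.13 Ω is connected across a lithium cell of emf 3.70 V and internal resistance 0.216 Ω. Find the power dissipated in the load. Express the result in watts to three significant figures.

5.30 W

Find the circuit current first, then P = I²R for the load (series elements share I).
I = ε / (r + R) = 3.70 / (0.216 + 2.13) = 1.577 A
P_load = I² R = (1.577)² × 2.13 = 5.298 W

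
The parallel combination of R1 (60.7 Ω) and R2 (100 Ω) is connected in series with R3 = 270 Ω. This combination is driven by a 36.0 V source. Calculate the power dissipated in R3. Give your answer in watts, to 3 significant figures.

Combine R1 and R2 into their parallel equivalent first, reducing the network to two series resistors.
R_p = (60.7×100)/(60.7+100) = 37.77 Ω
R_total = R_p + 270 = 37.77 + 270 = 307.8 Ω
I = V / R_total = 36.0 / 307.8 = 0.1170 A
R3 is the series element, so its power is I²R.
P_R3 = (0.1170)² × 270 = 3.694 W

3.69 W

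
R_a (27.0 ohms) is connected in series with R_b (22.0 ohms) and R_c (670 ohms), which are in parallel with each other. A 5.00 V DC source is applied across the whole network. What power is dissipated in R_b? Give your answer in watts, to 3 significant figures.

Replace R_b and R_c with their parallel equivalent so the circuit becomes R_a in series with R_p.
R_p = (22.0×670)/(22.0+670) = 21.30 Ω
R_total = 27.0 + 21.30 = 48.30 Ω
I = V / R_total = 5.00 / 48.30 = 0.1035 A
Voltage across the parallel pair: V_p = I × R_p = 0.1035 × 21.30 = 2.205 V
R_b sees V_p directly, so P = V_p² / R_b.
P_R_b = (2.205)² / 22.0 = 0.2210 W

0.221 W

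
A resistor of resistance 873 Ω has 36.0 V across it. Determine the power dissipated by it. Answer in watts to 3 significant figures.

1.48 W

We know the drop across the element and its resistance — P = V²/R, one step.
P = (36.0 V)² / 873 Ω = 1.485 W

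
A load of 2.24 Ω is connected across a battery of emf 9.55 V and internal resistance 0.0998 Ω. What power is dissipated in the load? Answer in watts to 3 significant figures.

The internal resistance and the load are in series, so the same I flows through both; get I from ε/(r+R), then I²R for the load.
I = ε / (r + R) = 9.55 / (0.0998 + 2.24) = 4.082 A
P_load = I² R = (4.082)² × 2.24 = 37.32 W

37.3 W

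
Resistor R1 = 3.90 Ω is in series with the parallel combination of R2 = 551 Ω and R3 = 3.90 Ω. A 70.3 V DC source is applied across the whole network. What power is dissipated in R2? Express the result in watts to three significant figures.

2.23 W

Replace R2 and R3 with their parallel equivalent so the circuit becomes R1 in series with R_p.
R_p = (551×3.90)/(551+3.90) = 3.873 Ω
R_total = 3.90 + 3.873 = 7.773 Ω
I = V / R_total = 70.3 / 7.773 = 9.045 A
Voltage across the parallel pair: V_p = I × R_p = 9.045 × 3.873 = 35.03 V
With V_p across R2, its power is V_p²/R2.
P_R2 = (35.03)² / 551 = 2.227 W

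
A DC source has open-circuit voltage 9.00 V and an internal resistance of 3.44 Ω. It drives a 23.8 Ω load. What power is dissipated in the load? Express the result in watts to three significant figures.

With r and R in series, I = ε/(r+R); the load dissipates I²R.
I = ε / (r + R) = 9.00 / (3.44 + 23.8) = 0.3304 A
P_load = I² R = (0.3304)² × 23.8 = 2.598 W

2.60 W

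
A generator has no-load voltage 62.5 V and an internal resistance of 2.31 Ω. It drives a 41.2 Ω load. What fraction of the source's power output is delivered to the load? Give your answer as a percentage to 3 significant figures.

Efficiency is P_load / P_total. With a series r and R sharing the same I, P = I²R for each, so η = R/(R+r).
η = R / (R + r) = 41.2 / (41.2 + 2.31) = 0.9469

94.7 %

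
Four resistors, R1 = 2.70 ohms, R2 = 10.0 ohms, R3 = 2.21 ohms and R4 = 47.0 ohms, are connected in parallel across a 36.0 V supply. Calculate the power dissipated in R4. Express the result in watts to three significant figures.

Each parallel branch sees the full supply voltage, so P = V²/R applies directly to the target branch.
P_R4 = V² / R4 = (36.0)² / 47.0 Ω = 27.57 W

27.6 W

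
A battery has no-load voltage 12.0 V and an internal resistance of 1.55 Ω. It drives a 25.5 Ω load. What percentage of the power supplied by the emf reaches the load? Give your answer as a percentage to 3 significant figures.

94.3 %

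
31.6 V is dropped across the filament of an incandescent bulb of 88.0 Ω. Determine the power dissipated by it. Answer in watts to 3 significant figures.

11.3 W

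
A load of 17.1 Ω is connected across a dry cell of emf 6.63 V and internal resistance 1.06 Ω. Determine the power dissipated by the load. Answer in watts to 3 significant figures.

2.28 W

With r and R in series, I = ε/(r+R); the load dissipates I²R.
I = ε / (r + R) = 6.63 / (1.06 + 17.1) = 0.3651 A
P_load = I² R = (0.3651)² × 17.1 = 2.279 W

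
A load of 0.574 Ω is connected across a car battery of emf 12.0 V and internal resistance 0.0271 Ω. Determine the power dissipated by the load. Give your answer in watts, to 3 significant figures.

229 W

Find the circuit current first, then P = I²R for the load (series elements share I).
I = ε / (r + R) = 12.0 / (0.0271 + 0.574) = 19.96 A
P_load = I² R = (19.96)² × 0.574 = 228.8 W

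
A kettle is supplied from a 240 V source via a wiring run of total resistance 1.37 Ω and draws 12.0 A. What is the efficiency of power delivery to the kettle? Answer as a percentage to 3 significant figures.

The wiring run carries the full 12.0 A.
P_line = I² R_line = (12.00)² × 1.37 = 197.3 W
P_source = V I = 240 × 12.00 = 2880 W; P_load = 2683 W
η = P_load / P_source = 2683 / 2880 = 0.9315

93.2 %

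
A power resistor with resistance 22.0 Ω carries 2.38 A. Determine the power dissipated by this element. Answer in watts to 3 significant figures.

125 W

Knowing I and R, the power is just I²R — no need to find V first.
P = (2.380 A)² × 22.0 Ω = 124.6 W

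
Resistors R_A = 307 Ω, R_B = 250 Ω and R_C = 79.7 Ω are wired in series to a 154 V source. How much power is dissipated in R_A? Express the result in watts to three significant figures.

The current is common to all series resistors; compute it, then apply P = I²R for the target.
R_total = 307 + 250 + 79.7 = 636.7 Ω
I = V / R_total = 154 / 636.7 = 0.2419 A
P_R_A = I² × R_A = (0.2419)² × 307 = 17.96 W

18.0 W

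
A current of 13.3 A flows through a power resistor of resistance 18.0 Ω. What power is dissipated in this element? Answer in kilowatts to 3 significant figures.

3.18 kW

The current through and the resistance of the element are both given; use P = I²R.
P = (13.30 A)² × 18.0 Ω = 3184 W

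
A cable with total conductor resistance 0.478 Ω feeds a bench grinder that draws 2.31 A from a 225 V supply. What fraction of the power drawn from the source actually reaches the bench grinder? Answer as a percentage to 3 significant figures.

99.5 %

The cable carries the full 2.31 A.
P_line = I² R_line = (2.310)² × 0.478 = 2.551 W
P_source = V I = 225 × 2.310 = 519.8 W; P_load = 517.2 W
η = P_load / P_source = 517.2 / 519.8 = 0.9951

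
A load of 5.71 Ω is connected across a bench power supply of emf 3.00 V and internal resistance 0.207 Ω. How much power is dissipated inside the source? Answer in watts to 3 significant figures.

Internal loss is I²r, with I set by the total series resistance r+R.
I = ε / (r + R) = 3.00 / (0.207 + 5.71) = 0.5070 A
P_int = I² r = (0.5070)² × 0.207 = 0.05321 W

0.0532 W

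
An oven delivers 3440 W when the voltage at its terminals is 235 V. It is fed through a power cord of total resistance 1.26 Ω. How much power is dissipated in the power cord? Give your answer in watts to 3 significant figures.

Line loss is just I²R for the cable — we know both I and R_line directly.
I = P / V = 3440 / 235 = 14.64 A through the power cord.
P_line = I² R_line = (14.64)² × 1.26 = 270.0 W

270 W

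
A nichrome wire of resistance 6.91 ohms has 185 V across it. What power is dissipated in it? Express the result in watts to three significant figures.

4950 W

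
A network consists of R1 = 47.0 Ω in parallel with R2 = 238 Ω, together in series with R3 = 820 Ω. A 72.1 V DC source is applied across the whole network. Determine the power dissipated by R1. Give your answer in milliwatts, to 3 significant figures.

Collapse the R1‖R2 pair into one equivalent R_p; then R_p and R3 form a series string.
R_p = (47.0×238)/(47.0+238) = 39.25 Ω
R_total = R_p + 820 = 39.25 + 820 = 859.2 Ω
I = V / R_total = 72.1 / 859.2 = 0.08391 A
Voltage across the parallel pair: V_p = I × R_p = 0.08391 × 39.25 = 3.293 V
R1 sits across V_p; its power is V_p²/R.
P_R1 = (3.293)² / 47.0 = 0.2308 W

231 mW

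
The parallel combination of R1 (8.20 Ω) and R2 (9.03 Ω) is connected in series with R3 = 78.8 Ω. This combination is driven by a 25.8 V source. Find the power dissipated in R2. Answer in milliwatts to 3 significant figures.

Combine R1 and R2 into their parallel equivalent first, reducing the network to two series resistors.
R_p = (8.20×9.03)/(8.20+9.03) = 4.298 Ω
R_total = R_p + 78.8 = 4.298 + 78.8 = 83.10 Ω
I = V / R_total = 25.8 / 83.10 = 0.3105 A
Voltage across the parallel pair: V_p = I × R_p = 0.3105 × 4.298 = 1.334 V
R2 sits across V_p; its power is V_p²/R.
P_R2 = (1.334)² / 9.03 = 0.1972 W

197 mW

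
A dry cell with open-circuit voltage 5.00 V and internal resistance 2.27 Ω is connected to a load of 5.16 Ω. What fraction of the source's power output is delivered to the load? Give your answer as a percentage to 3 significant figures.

69.4 %

The source delivers εI, of which I²R reaches the load and I²r is lost; since I is common, η = R/(R+r).
η = R / (R + r) = 5.16 / (5.16 + 2.27) = 0.6945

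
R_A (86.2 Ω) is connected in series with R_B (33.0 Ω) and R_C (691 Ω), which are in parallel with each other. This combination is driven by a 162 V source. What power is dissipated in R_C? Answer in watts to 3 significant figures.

2.72 W

Reduce the parallel pair to R_p first; the network is then a simple series string.
R_p = (33.0×691)/(33.0+691) = 31.50 Ω
R_total = 86.2 + 31.50 = 117.7 Ω
I = V / R_total = 162 / 117.7 = 1.376 A
Voltage across the parallel pair: V_p = I × R_p = 1.376 × 31.50 = 43.35 V
R_C sees V_p directly, so P = V_p² / R_C.
P_R_C = (43.35)² / 691 = 2.720 W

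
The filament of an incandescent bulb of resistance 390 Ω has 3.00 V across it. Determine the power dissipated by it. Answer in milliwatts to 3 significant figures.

Voltage and resistance are given, so P = V²/R is the one-step route.
P = (3.00 V)² / 390 Ω = 0.02308 W

23.1 mW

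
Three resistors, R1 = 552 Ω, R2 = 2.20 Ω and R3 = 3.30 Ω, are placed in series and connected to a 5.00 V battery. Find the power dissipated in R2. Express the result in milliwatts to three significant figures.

Every series element carries the same I. Get I from the total resistance, then P = I² × R2.
R_total = 552 + 2.20 + 3.30 = 557.5 Ω
I = V / R_total = 5.00 / 557.5 = 0.008969 A
P_R2 = I² × R2 = (0.008969)² × 2.20 = 0.0001770 W

0.177 mW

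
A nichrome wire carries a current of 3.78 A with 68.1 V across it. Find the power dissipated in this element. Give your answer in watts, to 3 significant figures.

257 W

Since both terminal voltage and current are stated, P = V I gives the power in one step.
P = 68.1 V × 3.780 A = 257.4 W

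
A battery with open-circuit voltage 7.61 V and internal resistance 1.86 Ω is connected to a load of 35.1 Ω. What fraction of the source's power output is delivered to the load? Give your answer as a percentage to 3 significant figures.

The source delivers εI, of which I²R reaches the load and I²r is lost; since I is common, η = R/(R+r).
η = R / (R + r) = 35.1 / (35.1 + 1.86) = 0.9497

95.0 %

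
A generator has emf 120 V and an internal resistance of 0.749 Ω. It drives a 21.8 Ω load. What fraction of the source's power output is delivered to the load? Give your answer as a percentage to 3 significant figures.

η = P_load/(P_load+P_int) = I²R/(I²R+I²r) = R/(R+r) — the I² cancels for series elements.
η = R / (R + r) = 21.8 / (21.8 + 0.749) = 0.9668

96.7 %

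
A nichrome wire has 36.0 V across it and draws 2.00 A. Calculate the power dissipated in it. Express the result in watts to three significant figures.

72.0 W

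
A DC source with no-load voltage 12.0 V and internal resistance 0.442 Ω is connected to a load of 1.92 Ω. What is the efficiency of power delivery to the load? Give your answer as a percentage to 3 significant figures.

81.3 %

The source delivers εI, of which I²R reaches the load and I²r is lost; since I is common, η = R/(R+r).
η = R / (R + r) = 1.92 / (1.92 + 0.442) = 0.8129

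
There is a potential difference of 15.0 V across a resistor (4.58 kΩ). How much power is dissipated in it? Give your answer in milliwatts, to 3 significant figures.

With V across and R both known, P = V²/R gives the dissipation directly.
P = (15.0 V)² / 4580 Ω = 0.04913 W

49.1 mW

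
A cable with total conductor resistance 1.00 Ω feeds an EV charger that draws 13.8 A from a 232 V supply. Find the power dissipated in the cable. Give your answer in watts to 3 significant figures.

The cable and load are in series, so the same current flows in both; the loss is I²R_line.
The cable carries the full 13.8 A.
P_line = I² R_line = (13.80)² × 1.00 = 190.4 W

190 W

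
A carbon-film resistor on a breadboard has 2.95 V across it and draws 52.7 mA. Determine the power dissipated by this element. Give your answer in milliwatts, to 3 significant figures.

155 mW

Since both terminal voltage and current are stated, P = V I gives the power in one step.
P = 2.95 V × 0.05270 A = 0.1555 W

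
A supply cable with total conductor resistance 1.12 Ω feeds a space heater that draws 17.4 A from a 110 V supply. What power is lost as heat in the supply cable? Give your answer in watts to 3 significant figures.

339 W

Only the current and the line resistance are needed for the I²R loss.
The supply cable carries the full 17.4 A.
P_line = I² R_line = (17.40)² × 1.12 = 339.1 W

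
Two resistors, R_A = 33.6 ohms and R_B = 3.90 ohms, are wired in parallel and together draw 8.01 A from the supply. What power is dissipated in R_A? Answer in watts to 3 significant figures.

The branches share the same voltage, but only the total current is given — find V from the equivalent resistance first.
1/R_eq = 1/33.6 + 1/3.90 ⇒ R_eq = 3.494 Ω
V = I_total × R_eq = 8.010 × 3.494 = 27.99 V
P_R_A = V² / R_A = (27.99)² / 33.6 = 23.32 W

23.3 W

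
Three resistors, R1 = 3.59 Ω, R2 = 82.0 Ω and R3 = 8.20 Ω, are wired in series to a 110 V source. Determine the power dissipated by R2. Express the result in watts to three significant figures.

113 W

The current is common to all series resistors; compute it, then apply P = I²R for the target.
R_total = 3.59 + 82.0 + 8.20 = 93.79 Ω
I = V / R_total = 110 / 93.79 = 1.173 A
P_R2 = I² × R2 = (1.173)² × 82.0 = 112.8 W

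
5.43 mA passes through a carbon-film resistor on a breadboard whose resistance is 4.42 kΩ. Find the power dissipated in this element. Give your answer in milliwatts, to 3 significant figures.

130 mW

Knowing I and R, the power is just I²R — no need to find V first.
P = (0.005430 A)² × 4420 Ω = 0.1303 W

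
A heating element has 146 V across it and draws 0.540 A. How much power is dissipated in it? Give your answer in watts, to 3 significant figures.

Both the voltage across and the current through the element are known, so P = V I applies directly.
P = 146 V × 0.5400 A = 78.84 W

78.8 W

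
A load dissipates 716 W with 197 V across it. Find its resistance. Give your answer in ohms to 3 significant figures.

Rearranging the power relation for the two known quantities gives R = V² / P.
R = (197)² / 716 = 54.20 Ω

54.2 Ω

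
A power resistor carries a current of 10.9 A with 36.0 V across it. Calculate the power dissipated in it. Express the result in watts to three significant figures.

392 W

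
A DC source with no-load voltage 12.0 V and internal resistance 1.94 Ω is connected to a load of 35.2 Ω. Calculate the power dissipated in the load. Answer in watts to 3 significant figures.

3.67 W

The internal resistance and the load are in series, so the same I flows through both; get I from ε/(r+R), then I²R for the load.
I = ε / (r + R) = 12.0 / (1.94 + 35.2) = 0.3231 A
P_load = I² R = (0.3231)² × 35.2 = 3.675 W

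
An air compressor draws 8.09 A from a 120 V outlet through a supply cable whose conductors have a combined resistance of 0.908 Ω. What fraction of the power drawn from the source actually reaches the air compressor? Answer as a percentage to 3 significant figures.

93.9 %

The supply cable carries the full 8.09 A.
P_line = I² R_line = (8.090)² × 0.908 = 59.43 W
P_source = V I = 120 × 8.090 = 970.8 W; P_load = 911.4 W
η = P_load / P_source = 911.4 / 970.8 = 0.9388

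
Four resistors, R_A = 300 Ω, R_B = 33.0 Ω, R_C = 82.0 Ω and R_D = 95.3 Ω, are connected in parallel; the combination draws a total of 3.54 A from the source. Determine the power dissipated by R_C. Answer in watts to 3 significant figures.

We need the common branch voltage; get it from I_total × R_eq, then P = V²/R for the branch.
1/R_eq = 1/300 + 1/33.0 + 1/82.0 + 1/95.3 ⇒ R_eq = 17.75 Ω
V = I_total × R_eq = 3.540 × 17.75 = 62.85 V
P_R_C = V² / R_C = (62.85)² / 82.0 = 48.17 W

48.2 W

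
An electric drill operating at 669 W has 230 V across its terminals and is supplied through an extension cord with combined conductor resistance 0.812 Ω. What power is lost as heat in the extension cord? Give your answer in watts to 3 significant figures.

6.87 W

The extension cord is a series resistance carrying the load current; its dissipation is I²R_line.
I = P / V = 669 / 230 = 2.909 A through the extension cord.
P_line = I² R_line = (2.909)² × 0.812 = 6.870 W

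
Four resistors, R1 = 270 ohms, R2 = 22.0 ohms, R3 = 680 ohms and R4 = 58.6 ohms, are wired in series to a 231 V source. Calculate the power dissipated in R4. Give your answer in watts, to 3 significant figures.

The current is common to all series resistors; compute it, then apply P = I²R for the target.
R_total = 270 + 22.0 + 680 + 58.6 = 1031 Ω
I = V / R_total = 231 / 1031 = 0.2241 A
P_R4 = I² × R4 = (0.2241)² × 58.6 = 2.944 W

2.94 W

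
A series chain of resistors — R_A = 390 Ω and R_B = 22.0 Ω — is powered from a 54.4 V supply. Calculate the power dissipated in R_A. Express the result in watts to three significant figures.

6.80 W

Since the resistors are in series they all carry the loop current I = V/R_total; the power in any one is I²R.
R_total = 390 + 22.0 = 412.0 Ω
I = V / R_total = 54.4 / 412.0 = 0.1320 A
P_R_A = I² × R_A = (0.1320)² × 390 = 6.799 W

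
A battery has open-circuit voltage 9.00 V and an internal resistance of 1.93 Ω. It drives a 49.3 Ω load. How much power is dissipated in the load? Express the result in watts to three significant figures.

1.52 W

The internal resistance and the load are in series, so the same I flows through both; get I from ε/(r+R), then I²R for the load.
I = ε / (r + R) = 9.00 / (1.93 + 49.3) = 0.1757 A
P_load = I² R = (0.1757)² × 49.3 = 1.522 W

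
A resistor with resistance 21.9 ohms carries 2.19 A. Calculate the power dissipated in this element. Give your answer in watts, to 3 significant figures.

With I and R stated, P = I²R applies in one step.
P = (2.190 A)² × 21.9 Ω = 105.0 W

105 W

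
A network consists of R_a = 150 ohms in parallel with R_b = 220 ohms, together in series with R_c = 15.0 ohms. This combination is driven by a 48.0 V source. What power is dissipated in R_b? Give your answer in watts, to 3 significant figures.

7.67 W

Combine R_a and R_b into their parallel equivalent first, reducing the network to two series resistors.
R_p = (150×220)/(150+220) = 89.19 Ω
R_total = R_p + 15.0 = 89.19 + 15.0 = 104.2 Ω
I = V / R_total = 48.0 / 104.2 = 0.4607 A
Voltage across the parallel pair: V_p = I × R_p = 0.4607 × 89.19 = 41.09 V
R_b has V_p across it, so P = V_p²/R_b.
P_R_b = (41.09)² / 220 = 7.674 W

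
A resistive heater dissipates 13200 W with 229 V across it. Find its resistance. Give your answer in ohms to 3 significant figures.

3.97 Ω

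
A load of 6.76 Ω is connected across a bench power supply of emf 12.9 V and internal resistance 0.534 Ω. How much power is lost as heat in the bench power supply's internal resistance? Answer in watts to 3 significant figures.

Internal loss is I²r, with I set by the total series resistance r+R.
I = ε / (r + R) = 12.9 / (0.534 + 6.76) = 1.769 A
P_int = I² r = (1.769)² × 0.534 = 1.670 W

1.67 W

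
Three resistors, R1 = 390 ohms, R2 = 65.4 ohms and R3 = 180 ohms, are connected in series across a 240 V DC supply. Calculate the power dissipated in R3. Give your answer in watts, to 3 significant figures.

Since the resistors are in series they all carry the loop current I = V/R_total; the power in any one is I²R.
R_total = 390 + 65.4 + 180 = 635.4 Ω
I = V / R_total = 240 / 635.4 = 0.3777 A
P_R3 = I² × R3 = (0.3777)² × 180 = 25.68 W

25.7 W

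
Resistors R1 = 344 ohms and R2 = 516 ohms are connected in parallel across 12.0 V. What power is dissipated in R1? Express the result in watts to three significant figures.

0.419 W

The supply voltage appears across each parallel branch — just use P = V²/R1.
P_R1 = V² / R1 = (12.0)² / 344 Ω = 0.4186 W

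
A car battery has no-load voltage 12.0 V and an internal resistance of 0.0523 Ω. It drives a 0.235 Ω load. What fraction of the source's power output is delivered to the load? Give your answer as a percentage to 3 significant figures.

81.8 %

Efficiency is P_load / P_total. With a series r and R sharing the same I, P = I²R for each, so η = R/(R+r).
η = R / (R + r) = 0.235 / (0.235 + 0.0523) = 0.8180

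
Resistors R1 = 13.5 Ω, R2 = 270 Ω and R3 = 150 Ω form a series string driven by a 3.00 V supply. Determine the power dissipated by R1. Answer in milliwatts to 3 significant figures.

0.647 mW

The current is common to all series resistors; compute it, then apply P = I²R for the target.
R_total = 13.5 + 270 + 150 = 433.5 Ω
I = V / R_total = 3.00 / 433.5 = 0.006920 A
P_R1 = I² × R1 = (0.006920)² × 13.5 = 0.0006465 W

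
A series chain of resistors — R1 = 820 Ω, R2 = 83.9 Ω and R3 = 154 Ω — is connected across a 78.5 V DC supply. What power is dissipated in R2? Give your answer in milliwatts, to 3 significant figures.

462 mW

Since the resistors are in series they all carry the loop current I = V/R_total; the power in any one is I²R.
R_total = 820 + 83.9 + 154 = 1058 Ω
I = V / R_total = 78.5 / 1058 = 0.07420 A
P_R2 = I² × R2 = (0.07420)² × 83.9 = 0.4620 W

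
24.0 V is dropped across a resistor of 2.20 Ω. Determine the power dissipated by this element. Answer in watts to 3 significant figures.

V and R are stated; P = V²/R avoids computing the current.
P = (24.0 V)² / 2.20 Ω = 261.8 W

262 W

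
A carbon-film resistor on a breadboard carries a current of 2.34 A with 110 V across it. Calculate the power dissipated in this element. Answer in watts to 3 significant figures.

257 W

V and I are known directly — P = V I, no intermediate step needed.
P = 110 V × 2.340 A = 257.4 W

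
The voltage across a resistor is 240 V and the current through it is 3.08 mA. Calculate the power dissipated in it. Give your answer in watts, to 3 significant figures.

With V and I both given, power follows immediately from P = V I.
P = 240 V × 0.003080 A = 0.7392 W

0.739 W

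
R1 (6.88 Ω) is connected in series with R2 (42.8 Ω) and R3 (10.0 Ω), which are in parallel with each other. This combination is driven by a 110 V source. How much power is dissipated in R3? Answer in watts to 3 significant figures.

Replace R2 and R3 with their parallel equivalent so the circuit becomes R1 in series with R_p.
R_p = (42.8×10.0)/(42.8+10.0) = 8.106 Ω
R_total = 6.88 + 8.106 = 14.99 Ω
I = V / R_total = 110 / 14.99 = 7.340 A
Voltage across the parallel pair: V_p = I × R_p = 7.340 × 8.106 = 59.50 V
With V_p across R3, its power is V_p²/R3.
P_R3 = (59.50)² / 10.0 = 354.0 W

354 W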